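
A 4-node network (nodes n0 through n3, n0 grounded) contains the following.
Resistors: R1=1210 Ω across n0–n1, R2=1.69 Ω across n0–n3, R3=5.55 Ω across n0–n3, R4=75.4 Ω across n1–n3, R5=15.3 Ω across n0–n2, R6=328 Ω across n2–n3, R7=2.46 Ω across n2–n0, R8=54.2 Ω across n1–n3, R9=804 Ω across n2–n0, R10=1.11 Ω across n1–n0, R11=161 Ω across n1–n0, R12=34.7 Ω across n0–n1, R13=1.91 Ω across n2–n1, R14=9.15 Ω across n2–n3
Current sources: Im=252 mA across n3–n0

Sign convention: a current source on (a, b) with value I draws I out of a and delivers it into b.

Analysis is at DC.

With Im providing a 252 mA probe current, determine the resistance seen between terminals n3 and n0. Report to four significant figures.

R_eq = 1.113 Ω

Element admittances at DC:
  Y(R1) = 0.0008264 S between n0,n1
  Y(R2) = 0.5917 S between n0,n3
  Y(R3) = 0.1802 S between n0,n3
  Y(R4) = 0.01326 S between n1,n3
  Y(R5) = 0.06536 S between n0,n2
  Y(R6) = 0.003049 S between n2,n3
  Y(R7) = 0.4065 S between n2,n0
  Y(R8) = 0.01845 S between n1,n3
  Y(R9) = 0.001244 S between n2,n0
  Y(R10) = 0.9009 S between n1,n0
  Y(R11) = 0.006211 S between n1,n0
  Y(R12) = 0.02882 S between n0,n1
  Y(R13) = 0.5236 S between n2,n1
  Y(R14) = 0.1093 S between n2,n3
  Im: injects 0.252 A into n0 (from n3)
Assemble and solve the 3×3 MNA system:
  V(n1)=-0.01909  V(n2)=-0.03741  V(n3)=-0.2804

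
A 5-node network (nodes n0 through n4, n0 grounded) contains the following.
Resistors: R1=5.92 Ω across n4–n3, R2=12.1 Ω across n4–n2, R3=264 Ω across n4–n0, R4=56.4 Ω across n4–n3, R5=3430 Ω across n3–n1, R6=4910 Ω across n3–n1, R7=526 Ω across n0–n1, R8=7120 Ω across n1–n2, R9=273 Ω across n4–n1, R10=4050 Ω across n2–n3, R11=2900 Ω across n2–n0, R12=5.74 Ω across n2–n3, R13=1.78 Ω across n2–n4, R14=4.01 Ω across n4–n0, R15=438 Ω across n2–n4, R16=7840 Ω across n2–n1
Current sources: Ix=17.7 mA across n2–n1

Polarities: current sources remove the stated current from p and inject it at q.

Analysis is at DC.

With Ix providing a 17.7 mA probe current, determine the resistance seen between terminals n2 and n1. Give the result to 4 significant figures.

MNA unknowns: 4 node voltages V₁..V_4
R1: Y=0.1689 on G[4,3]
R2: Y=0.08264 on G[4,2]
R3: Y=0.003788 on G[4,0]
R4: Y=0.01773 on G[4,3]
R5: Y=0.0002915 on G[3,1]
R6: Y=0.0002037 on G[3,1]
R7: Y=0.001901 on G[0,1]
R8: Y=0.0001404 on G[1,2]
R9: Y=0.003663 on G[4,1]
R10: Y=0.0002469 on G[2,3]
R11: Y=0.0003448 on G[2,0]
R12: Y=0.1742 on G[2,3]
R13: Y=0.5618 on G[2,4]
R14: Y=0.2494 on G[4,0]
R15: Y=0.002283 on G[2,4]
R16: Y=0.0001276 on G[2,1]
Ix: z[2]−=0.0177, z[1]+=0.0177
solve → V1=2.781, V2=-0.04289, V3=-0.02763, V4=-0.02083

R_eq = 159.6 Ω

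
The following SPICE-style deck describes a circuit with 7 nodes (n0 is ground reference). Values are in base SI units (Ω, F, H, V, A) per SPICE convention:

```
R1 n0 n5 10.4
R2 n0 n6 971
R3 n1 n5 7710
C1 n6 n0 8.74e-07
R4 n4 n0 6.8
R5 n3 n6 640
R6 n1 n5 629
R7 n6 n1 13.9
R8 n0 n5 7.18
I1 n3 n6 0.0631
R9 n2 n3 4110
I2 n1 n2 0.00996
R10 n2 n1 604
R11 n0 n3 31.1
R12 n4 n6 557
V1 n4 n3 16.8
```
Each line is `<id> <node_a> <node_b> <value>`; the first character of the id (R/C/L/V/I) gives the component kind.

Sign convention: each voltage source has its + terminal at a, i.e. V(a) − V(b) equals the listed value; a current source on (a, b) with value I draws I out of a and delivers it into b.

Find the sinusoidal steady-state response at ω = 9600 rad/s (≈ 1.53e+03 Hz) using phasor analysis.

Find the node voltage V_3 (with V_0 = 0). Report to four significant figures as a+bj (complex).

-13.97-0.06330j V

MNA unknowns: 6 node voltages V₁..V_6 plus 1 source current (V1)
R1: Y=0.09615+0.000j on G[0,5]
R2: Y=0.001030+0.000j on G[0,6]
R3: Y=0.0001297+0.000j on G[1,5]
C1: Y=0.000+0.008390j on G[6,0]
R4: Y=0.1471+0.000j on G[4,0]
R5: Y=0.001563+0.000j on G[3,6]
R6: Y=0.001590+0.000j on G[1,5]
R7: Y=0.07194+0.000j on G[6,1]
R8: Y=0.1393+0.000j on G[0,5]
I1: z[3]−=0.0631, z[6]+=0.0631
R9: Y=0.0002433+0.000j on G[2,3]
I2: z[1]−=0.00996, z[2]+=0.00996
R10: Y=0.001656+0.000j on G[2,1]
R11: Y=0.03215+0.000j on G[0,3]
R12: Y=0.001795+0.000j on G[4,6]
V1: row V4−V3=16.8, i_V1 at 4,3
solve → V1=2.274-3.162j, V2=5.437-2.765j, V3=-13.97-0.06330j, V4=2.827-0.06330j, V5=0.01649-0.02293j, V6=2.394-3.246j
aux → i_V1=-0.4165+0.003595j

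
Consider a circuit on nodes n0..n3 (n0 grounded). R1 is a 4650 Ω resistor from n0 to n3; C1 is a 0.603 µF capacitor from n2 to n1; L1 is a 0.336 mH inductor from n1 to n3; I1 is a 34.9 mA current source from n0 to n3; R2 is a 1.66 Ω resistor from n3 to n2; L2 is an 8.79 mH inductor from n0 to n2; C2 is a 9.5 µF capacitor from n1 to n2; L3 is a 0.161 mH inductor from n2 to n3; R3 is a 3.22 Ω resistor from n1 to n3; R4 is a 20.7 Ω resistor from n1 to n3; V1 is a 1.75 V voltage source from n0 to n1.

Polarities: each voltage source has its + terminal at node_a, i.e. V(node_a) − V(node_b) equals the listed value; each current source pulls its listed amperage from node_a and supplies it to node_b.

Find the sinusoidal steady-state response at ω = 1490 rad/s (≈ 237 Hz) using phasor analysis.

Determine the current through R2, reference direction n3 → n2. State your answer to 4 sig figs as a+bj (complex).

Element admittances at ω=1490 rad/s:
  Y(R1) = 0.0002151+0.000j S between n0,n3
  Y(C1) = 0.000+0.0008985j S between n2,n1
  Y(L1) = 0.000-1.997j S between n1,n3
  I1: injects 0.0349 A into n3 (from n0)
  Y(R2) = 0.6024+0.000j S between n3,n2
  Y(L2) = 0.000-0.07635j S between n0,n2
  Y(C2) = 0.000+0.01416j S between n1,n2
  Y(L3) = 0.000-4.169j S between n2,n3
  Y(R3) = 0.3106+0.000j S between n1,n3
  Y(R4) = 0.04831+0.000j S between n1,n3
  V1: constraint V(n0)−V(n1) = 1.75
Assemble and solve the 4×4 MNA system:
  V(n1)=-1.750+0.000j  V(n2)=-1.655+0.001558j  V(n3)=-1.685+0.005920j
  i(V1)=-0.03514+0.1264j

-0.01809+0.002628j A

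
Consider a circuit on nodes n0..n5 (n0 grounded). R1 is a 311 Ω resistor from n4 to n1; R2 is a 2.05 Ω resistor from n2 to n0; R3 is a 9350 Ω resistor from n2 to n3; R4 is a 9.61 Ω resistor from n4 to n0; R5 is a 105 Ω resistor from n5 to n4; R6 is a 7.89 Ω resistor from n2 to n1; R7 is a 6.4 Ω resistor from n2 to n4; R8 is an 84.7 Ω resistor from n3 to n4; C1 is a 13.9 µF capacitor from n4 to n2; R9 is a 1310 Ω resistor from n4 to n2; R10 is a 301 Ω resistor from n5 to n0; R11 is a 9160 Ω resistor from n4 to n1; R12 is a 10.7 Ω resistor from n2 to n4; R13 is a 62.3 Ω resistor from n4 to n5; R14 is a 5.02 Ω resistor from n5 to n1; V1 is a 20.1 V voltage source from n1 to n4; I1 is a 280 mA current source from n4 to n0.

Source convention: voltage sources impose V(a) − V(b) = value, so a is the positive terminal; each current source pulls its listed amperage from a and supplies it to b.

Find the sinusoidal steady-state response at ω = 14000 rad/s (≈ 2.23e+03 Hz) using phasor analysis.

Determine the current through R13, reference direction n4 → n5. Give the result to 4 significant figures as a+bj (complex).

Element admittances at ω=14000 rad/s:
  Y(R1) = 0.003215+0.000j S between n4,n1
  Y(R2) = 0.4878+0.000j S between n2,n0
  Y(R3) = 0.0001070+0.000j S between n2,n3
  Y(R4) = 0.1041+0.000j S between n4,n0
  Y(R5) = 0.009524+0.000j S between n5,n4
  Y(R6) = 0.1267+0.000j S between n2,n1
  Y(R7) = 0.1562+0.000j S between n2,n4
  Y(R8) = 0.01181+0.000j S between n3,n4
  Y(C1) = 0.000+0.1946j S between n4,n2
  Y(R9) = 0.0007634+0.000j S between n4,n2
  Y(R10) = 0.003322+0.000j S between n5,n0
  Y(R11) = 0.0001092+0.000j S between n4,n1
  Y(R12) = 0.09346+0.000j S between n2,n4
  Y(R13) = 0.01605+0.000j S between n4,n5
  Y(R14) = 0.1992+0.000j S between n5,n1
  V1: constraint V(n1)−V(n4) = 20.1
  I1: injects 0.28 A into n0 (from n4)
Assemble and solve the 6×6 MNA system:
  V(n1)=15.30+1.771j  V(n2)=0.3634-0.3897j  V(n3)=-4.757+1.752j  V(n4)=-4.804+1.771j  V(n5)=12.82+1.746j
  i(V1)=-2.453-0.2790j

-0.2829+0.0004141j A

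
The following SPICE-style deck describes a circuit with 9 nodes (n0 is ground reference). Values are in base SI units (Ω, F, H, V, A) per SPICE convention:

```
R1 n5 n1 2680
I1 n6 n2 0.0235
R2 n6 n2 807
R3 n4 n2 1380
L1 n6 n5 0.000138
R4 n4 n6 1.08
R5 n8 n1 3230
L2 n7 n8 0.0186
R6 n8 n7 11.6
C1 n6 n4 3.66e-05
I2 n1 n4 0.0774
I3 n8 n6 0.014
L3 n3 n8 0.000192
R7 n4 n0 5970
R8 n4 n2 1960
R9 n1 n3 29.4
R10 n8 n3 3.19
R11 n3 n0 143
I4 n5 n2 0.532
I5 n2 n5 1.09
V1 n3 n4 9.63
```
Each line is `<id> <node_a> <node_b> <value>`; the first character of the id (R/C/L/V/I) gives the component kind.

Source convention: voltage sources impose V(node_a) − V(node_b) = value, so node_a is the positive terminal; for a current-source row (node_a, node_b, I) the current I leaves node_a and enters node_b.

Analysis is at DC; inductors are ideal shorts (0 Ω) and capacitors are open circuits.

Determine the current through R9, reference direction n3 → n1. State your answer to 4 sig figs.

Element admittances at DC:
  Y(R1) = 0.0003731 S between n5,n1
  I1: injects 0.0235 A into n2 (from n6)
  Y(R2) = 0.001239 S between n6,n2
  Y(R3) = 0.0007246 S between n4,n2
  L1: short n6↔n5 (DC inductor)
  Y(R4) = 0.9259 S between n4,n6
  Y(R5) = 0.0003096 S between n8,n1
  L2: short n7↔n8 (DC inductor)
  Y(R6) = 0.08621 S between n8,n7
  Y(C1) = 0.000 S between n6,n4
  I2: injects 0.0774 A into n4 (from n1)
  I3: injects 0.014 A into n6 (from n8)
  L3: short n3↔n8 (DC inductor)
  Y(R7) = 0.0001675 S between n4,n0
  Y(R8) = 0.0005102 S between n4,n2
  Y(R9) = 0.03401 S between n1,n3
  Y(R10) = 0.3135 S between n8,n3
  Y(R11) = 0.006993 S between n3,n0
  I4: injects 0.532 A into n2 (from n5)
  I5: injects 1.09 A into n5 (from n2)
  V1: constraint V(n3)−V(n4) = 9.63
Assemble and solve the 12×12 MNA system:
  V(n1)=-2.106  V(n2)=-225.3  V(n3)=0.2253  V(n4)=-9.405  V(n5)=-9.099  V(n6)=-9.099  V(n7)=0.2253  V(n8)=0.2253
  i(L1)=-0.5606  i(L2)=0.000  i(L3)=0.01472  i(V1)=-0.09558

0.07929 A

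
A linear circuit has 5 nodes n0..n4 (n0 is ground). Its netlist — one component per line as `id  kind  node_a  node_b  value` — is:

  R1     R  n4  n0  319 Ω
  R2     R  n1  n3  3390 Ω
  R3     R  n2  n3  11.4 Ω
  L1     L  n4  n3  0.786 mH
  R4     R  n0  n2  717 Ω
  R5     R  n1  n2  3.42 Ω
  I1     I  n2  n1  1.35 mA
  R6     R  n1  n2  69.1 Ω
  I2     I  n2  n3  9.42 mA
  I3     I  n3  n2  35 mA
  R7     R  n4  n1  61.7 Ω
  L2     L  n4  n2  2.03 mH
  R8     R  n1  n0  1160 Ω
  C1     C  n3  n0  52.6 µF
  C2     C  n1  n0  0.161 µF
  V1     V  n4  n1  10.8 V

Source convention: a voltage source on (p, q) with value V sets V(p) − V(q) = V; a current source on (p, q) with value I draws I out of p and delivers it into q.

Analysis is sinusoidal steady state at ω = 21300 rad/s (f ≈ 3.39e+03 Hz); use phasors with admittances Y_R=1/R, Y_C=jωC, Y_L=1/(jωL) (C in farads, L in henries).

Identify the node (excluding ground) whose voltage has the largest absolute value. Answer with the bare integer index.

4

Element admittances at ω=21300 rad/s:
  Y(R1) = 0.003135+0.000j S between n4,n0
  Y(R2) = 0.0002950+0.000j S between n1,n3
  Y(R3) = 0.08772+0.000j S between n2,n3
  Y(L1) = 0.000-0.05973j S between n4,n3
  Y(R4) = 0.001395+0.000j S between n0,n2
  Y(R5) = 0.2924+0.000j S between n1,n2
  I1: injects 0.00135 A into n1 (from n2)
  Y(R6) = 0.01447+0.000j S between n1,n2
  I2: injects 0.00942 A into n3 (from n2)
  I3: injects 0.035 A into n2 (from n3)
  Y(R7) = 0.01621+0.000j S between n4,n1
  Y(L2) = 0.000-0.02313j S between n4,n2
  Y(R8) = 0.0008621+0.000j S between n1,n0
  Y(C1) = 0.000+1.120j S between n3,n0
  Y(C2) = 0.000+0.003429j S between n1,n0
  V1: constraint V(n4)−V(n1) = 10.8
Assemble and solve the 5×5 MNA system:
  V(n1)=-4.788+5.798j  V(n2)=-3.542+3.933j  V(n3)=-0.01093-0.009019j  V(n4)=6.012+5.798j
  i(V1)=-0.5839+0.5626j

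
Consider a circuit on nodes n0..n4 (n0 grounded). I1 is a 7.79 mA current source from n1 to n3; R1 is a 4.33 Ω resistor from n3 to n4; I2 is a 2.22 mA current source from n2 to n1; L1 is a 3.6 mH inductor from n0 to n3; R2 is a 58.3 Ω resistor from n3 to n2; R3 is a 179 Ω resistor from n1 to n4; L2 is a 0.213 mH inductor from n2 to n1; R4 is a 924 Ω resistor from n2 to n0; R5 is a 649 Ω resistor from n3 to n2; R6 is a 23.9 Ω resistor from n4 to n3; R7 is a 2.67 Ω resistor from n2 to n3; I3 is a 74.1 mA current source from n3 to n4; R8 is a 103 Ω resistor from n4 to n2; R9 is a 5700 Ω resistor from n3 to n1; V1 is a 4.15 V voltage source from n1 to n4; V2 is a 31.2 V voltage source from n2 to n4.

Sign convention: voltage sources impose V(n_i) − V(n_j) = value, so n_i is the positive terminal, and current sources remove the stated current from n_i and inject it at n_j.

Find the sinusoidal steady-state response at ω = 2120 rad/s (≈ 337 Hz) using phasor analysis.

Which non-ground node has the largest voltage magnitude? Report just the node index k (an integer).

Apply KCL at each of the 4 non-ground nodes and solve the resulting linear system.
Node n1: branches {I1, I2, R3, L2, R9, V1} → V_1 = -14.19-0.1061j
Node n2: branches {I2, R2, L2, R4, R5, R7, R8, V2} → V_2 = 12.86-0.1061j
Node n3: branches {I1, R1, L1, R2, R5, R6, R7, I3, R9} → V_3 = -0.0008760-0.1062j
Node n4: branches {R1, R3, R6, I3, R8, V1, V2} → V_4 = -18.34-0.1061j
Source currents: i(V1)=-0.02627-59.90j, i(V2)=-5.376+59.90j

4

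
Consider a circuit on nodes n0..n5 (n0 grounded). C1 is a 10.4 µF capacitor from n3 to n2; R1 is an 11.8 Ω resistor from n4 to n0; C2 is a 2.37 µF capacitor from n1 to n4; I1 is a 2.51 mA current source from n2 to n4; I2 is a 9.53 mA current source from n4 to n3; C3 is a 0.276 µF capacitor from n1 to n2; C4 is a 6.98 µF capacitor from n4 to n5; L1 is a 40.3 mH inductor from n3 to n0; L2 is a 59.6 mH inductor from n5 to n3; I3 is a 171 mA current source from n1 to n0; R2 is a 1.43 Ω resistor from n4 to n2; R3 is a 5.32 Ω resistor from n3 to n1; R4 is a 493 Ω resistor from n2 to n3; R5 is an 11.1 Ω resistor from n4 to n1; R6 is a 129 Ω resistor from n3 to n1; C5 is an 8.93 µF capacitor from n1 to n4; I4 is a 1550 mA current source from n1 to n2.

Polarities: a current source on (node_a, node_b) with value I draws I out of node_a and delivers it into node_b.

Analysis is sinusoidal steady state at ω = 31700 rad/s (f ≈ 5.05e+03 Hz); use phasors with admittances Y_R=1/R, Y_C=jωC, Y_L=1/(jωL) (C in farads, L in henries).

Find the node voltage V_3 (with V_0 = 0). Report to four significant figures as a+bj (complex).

-0.1760+1.963j V

Element admittances at ω=31700 rad/s:
  Y(C1) = 0.000+0.3297j S between n3,n2
  Y(R1) = 0.08475+0.000j S between n4,n0
  Y(C2) = 0.000+0.07513j S between n1,n4
  I1: injects 0.00251 A into n4 (from n2)
  I2: injects 0.00953 A into n3 (from n4)
  Y(C3) = 0.000+0.008749j S between n1,n2
  Y(C4) = 0.000+0.2213j S between n4,n5
  Y(L1) = 0.000-0.0007828j S between n3,n0
  Y(L2) = 0.000-0.0005293j S between n5,n3
  I3: injects 0.171 A into n0 (from n1)
  Y(R2) = 0.6993+0.000j S between n4,n2
  Y(R3) = 0.1880+0.000j S between n3,n1
  Y(R4) = 0.002028+0.000j S between n2,n3
  Y(R5) = 0.09009+0.000j S between n4,n1
  Y(R6) = 0.007752+0.000j S between n3,n1
  Y(C5) = 0.000+0.2831j S between n1,n4
  I4: injects 1.55 A into n2 (from n1)
Assemble and solve the 5×5 MNA system:
  V(n1)=-3.159+2.827j  V(n2)=-0.6806+0.2103j  V(n3)=-0.1760+1.963j  V(n4)=-2.036-0.001626j  V(n5)=-2.040-0.006337j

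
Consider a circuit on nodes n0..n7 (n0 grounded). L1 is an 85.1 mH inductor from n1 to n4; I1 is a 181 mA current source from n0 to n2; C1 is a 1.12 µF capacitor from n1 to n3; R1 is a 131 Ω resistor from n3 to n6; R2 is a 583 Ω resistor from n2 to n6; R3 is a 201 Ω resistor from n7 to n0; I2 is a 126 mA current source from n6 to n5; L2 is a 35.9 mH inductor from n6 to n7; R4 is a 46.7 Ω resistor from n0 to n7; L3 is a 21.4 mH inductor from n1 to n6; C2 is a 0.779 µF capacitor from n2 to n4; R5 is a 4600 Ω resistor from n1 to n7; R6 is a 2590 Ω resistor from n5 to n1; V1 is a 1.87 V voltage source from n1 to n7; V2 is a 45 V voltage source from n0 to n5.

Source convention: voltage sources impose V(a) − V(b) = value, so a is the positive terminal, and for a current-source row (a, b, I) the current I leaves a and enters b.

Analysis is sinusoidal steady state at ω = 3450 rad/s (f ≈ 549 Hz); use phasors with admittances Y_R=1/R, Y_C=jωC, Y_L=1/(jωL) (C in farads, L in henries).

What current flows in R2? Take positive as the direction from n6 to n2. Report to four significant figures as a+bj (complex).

-0.002879+0.01269j A

Element admittances at ω=3450 rad/s:
  Y(L1) = 0.000-0.003406j S between n1,n4
  I1: injects 0.181 A into n2 (from n0)
  Y(C1) = 0.000+0.003864j S between n1,n3
  Y(R1) = 0.007634+0.000j S between n3,n6
  Y(R2) = 0.001715+0.000j S between n2,n6
  Y(R3) = 0.004975+0.000j S between n7,n0
  I2: injects 0.126 A into n5 (from n6)
  Y(L2) = 0.000-0.008074j S between n6,n7
  Y(R4) = 0.02141+0.000j S between n0,n7
  Y(L3) = 0.000-0.01354j S between n1,n6
  Y(C2) = 0.000+0.002688j S between n2,n4
  Y(R5) = 0.0002174+0.000j S between n1,n7
  Y(R6) = 0.0003861+0.000j S between n5,n1
  V1: constraint V(n1)−V(n7) = 1.87
  V2: constraint V(n0)−V(n5) = 45
Assemble and solve the 9×9 MNA system:
  V(n1)=3.248+0.000j  V(n2)=4.244-13.98j  V(n3)=0.05257-4.965j  V(n4)=-0.4775+52.30j  V(n5)=-45.00+0.000j  V(n6)=2.566-6.583j  V(n7)=1.378+0.000j
  i(V1)=0.08911+0.009587j  i(V2)=-0.1446+0.000j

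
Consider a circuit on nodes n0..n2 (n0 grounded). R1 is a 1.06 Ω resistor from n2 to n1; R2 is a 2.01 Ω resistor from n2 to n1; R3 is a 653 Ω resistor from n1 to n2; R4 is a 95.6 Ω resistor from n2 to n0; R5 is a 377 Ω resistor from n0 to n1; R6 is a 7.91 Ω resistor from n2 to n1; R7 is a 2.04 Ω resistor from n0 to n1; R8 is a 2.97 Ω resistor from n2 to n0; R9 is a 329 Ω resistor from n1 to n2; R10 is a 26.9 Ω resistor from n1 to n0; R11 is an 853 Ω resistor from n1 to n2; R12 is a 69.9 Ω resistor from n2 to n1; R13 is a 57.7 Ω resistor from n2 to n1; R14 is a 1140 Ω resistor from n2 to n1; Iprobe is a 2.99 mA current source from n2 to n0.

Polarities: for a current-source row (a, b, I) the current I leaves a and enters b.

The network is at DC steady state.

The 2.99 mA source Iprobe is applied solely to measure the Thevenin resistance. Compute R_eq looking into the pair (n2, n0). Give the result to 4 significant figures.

R_eq = 1.341 Ω

Apply KCL at each of the 2 non-ground nodes and solve the resulting linear system.
Node n1: branches {R1, R2, R3, R5, R6, R7, R9, R10, R11, R12, R13, R14} → V_1 = -0.003015
Node n2: branches {R1, R2, R3, R4, R6, R8, R9, R11, R12, R13, R14, Iprobe} → V_2 = -0.004010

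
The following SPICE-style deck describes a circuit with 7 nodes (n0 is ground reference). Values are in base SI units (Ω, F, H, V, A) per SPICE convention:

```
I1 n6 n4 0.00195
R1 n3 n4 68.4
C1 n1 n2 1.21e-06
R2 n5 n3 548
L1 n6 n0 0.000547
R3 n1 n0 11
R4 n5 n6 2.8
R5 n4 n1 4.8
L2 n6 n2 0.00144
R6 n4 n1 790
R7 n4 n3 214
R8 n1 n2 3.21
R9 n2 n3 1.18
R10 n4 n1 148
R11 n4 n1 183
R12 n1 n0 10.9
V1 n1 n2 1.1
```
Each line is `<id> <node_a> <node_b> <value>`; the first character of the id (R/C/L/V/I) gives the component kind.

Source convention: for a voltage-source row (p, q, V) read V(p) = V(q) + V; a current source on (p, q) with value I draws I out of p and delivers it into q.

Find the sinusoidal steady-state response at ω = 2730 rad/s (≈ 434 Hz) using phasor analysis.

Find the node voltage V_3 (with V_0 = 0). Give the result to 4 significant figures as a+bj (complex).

-0.5176-0.5426j V

MNA unknowns: 6 node voltages V₁..V_6 plus 1 source current (V1)
I1: z[6]−=0.00195, z[4]+=0.00195
R1: Y=0.01462+0.000j on G[3,4]
C1: Y=0.000+0.003303j on G[1,2]
R2: Y=0.001825+0.000j on G[5,3]
L1: Y=0.000-0.6697j on G[6,0]
R3: Y=0.09091+0.000j on G[1,0]
R4: Y=0.3571+0.000j on G[5,6]
R5: Y=0.2083+0.000j on G[4,1]
L2: Y=0.000-0.2544j on G[6,2]
R6: Y=0.001266+0.000j on G[4,1]
R7: Y=0.004673+0.000j on G[4,3]
R8: Y=0.3115+0.000j on G[1,2]
R9: Y=0.8475+0.000j on G[2,3]
R10: Y=0.006757+0.000j on G[4,1]
R11: Y=0.005464+0.000j on G[4,1]
R12: Y=0.09174+0.000j on G[1,0]
V1: row V1−V2=1.1, i_V1 at 1,2
solve → V1=0.5588-0.5434j, V2=-0.5412-0.5434j, V3=-0.5176-0.5426j, V4=0.4808-0.5433j, V5=-0.1501-0.1544j, V6=-0.1482-0.1524j
aux → i_V1=-0.4621+0.09563j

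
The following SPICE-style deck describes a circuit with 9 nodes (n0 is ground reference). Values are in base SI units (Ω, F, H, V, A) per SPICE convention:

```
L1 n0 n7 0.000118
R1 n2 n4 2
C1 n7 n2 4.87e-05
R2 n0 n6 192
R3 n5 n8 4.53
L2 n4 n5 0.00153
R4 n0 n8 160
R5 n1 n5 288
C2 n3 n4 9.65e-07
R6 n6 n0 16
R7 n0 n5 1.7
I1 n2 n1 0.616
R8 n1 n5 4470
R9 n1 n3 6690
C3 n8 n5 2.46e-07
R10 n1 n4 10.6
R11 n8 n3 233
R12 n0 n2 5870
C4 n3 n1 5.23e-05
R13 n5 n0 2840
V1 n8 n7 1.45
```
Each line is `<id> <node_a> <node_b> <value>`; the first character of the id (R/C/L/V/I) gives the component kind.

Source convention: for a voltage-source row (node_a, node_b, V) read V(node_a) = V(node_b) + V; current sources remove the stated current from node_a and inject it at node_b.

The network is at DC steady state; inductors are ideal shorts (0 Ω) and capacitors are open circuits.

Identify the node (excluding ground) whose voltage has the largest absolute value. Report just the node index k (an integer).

MNA unknowns: 8 node voltages V₁..V_8 plus 3 source currents (L1, L2, V1)
L1: row V0−V7=0, i_L1 at 0,7
R1: Y=0.5000 on G[2,4]
C1: Y=0.000 on G[7,2]
R2: Y=0.005208 on G[0,6]
R3: Y=0.2208 on G[5,8]
L2: row V4−V5=0, i_L2 at 4,5
R4: Y=0.006250 on G[0,8]
R5: Y=0.003472 on G[1,5]
C2: Y=0.000 on G[3,4]
R6: Y=0.06250 on G[6,0]
R7: Y=0.5882 on G[0,5]
I1: z[2]−=0.616, z[1]+=0.616
R8: Y=0.0002237 on G[1,5]
R9: Y=0.0001495 on G[1,3]
C3: Y=0.000 on G[8,5]
R10: Y=0.09434 on G[1,4]
R11: Y=0.004292 on G[8,3]
R12: Y=0.0001704 on G[0,2]
C4: Y=0.000 on G[3,1]
R13: Y=0.0003521 on G[5,0]
V1: row V8−V7=1.45, i_V1 at 8,7
solve → V1=6.670, V2=-0.8370, V3=1.626, V4=0.3947, V5=0.3947, V6=0.000, V7=0.000, V8=1.450
aux → i_L1=0.2413, i_L2=-0.02381, i_V1=-0.2413

1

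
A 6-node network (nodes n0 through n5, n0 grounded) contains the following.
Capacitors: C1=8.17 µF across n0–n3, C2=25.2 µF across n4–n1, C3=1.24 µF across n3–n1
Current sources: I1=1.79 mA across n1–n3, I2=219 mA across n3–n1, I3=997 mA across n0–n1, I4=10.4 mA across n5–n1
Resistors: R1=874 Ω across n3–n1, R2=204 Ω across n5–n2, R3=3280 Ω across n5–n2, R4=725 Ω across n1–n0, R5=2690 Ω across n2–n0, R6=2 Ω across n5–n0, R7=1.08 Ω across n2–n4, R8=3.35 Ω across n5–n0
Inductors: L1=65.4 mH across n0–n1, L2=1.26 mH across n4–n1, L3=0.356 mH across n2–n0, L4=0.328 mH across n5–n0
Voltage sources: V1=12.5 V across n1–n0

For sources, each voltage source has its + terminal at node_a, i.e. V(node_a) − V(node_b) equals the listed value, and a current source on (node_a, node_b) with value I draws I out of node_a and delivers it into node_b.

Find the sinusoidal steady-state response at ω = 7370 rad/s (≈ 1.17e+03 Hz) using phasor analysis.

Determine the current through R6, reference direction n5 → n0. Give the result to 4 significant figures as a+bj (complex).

Element admittances at ω=7370 rad/s:
  Y(C1) = 0.000+0.06021j S between n0,n3
  I1: injects 0.00179 A into n3 (from n1)
  I2: injects 0.219 A into n1 (from n3)
  Y(R1) = 0.001144+0.000j S between n3,n1
  Y(C2) = 0.000+0.1857j S between n4,n1
  Y(R2) = 0.004902+0.000j S between n5,n2
  Y(L1) = 0.000-0.002075j S between n0,n1
  I3: injects 0.997 A into n1 (from n0)
  Y(L2) = 0.000-0.1077j S between n4,n1
  Y(R3) = 0.0003049+0.000j S between n5,n2
  Y(R4) = 0.001379+0.000j S between n1,n0
  Y(L3) = 0.000-0.3811j S between n2,n0
  Y(R5) = 0.0003717+0.000j S between n2,n0
  Y(R6) = 0.5000+0.000j S between n5,n0
  Y(L4) = 0.000-0.4137j S between n5,n0
  I4: injects 0.0104 A into n1 (from n5)
  Y(R7) = 0.9259+0.000j S between n2,n4
  Y(C3) = 0.000+0.009139j S between n3,n1
  Y(R8) = 0.2985+0.000j S between n5,n0
  V1: constraint V(n1)−V(n0) = 12.5
Assemble and solve the 6×6 MNA system:
  V(n1)=12.50+0.000j  V(n2)=-3.174+0.3949j  V(n3)=1.598+2.952j  V(n4)=-3.030+1.704j  V(n5)=-0.02753-0.01161j
  i(V1)=1.035-1.282j

-0.01376-0.005805j A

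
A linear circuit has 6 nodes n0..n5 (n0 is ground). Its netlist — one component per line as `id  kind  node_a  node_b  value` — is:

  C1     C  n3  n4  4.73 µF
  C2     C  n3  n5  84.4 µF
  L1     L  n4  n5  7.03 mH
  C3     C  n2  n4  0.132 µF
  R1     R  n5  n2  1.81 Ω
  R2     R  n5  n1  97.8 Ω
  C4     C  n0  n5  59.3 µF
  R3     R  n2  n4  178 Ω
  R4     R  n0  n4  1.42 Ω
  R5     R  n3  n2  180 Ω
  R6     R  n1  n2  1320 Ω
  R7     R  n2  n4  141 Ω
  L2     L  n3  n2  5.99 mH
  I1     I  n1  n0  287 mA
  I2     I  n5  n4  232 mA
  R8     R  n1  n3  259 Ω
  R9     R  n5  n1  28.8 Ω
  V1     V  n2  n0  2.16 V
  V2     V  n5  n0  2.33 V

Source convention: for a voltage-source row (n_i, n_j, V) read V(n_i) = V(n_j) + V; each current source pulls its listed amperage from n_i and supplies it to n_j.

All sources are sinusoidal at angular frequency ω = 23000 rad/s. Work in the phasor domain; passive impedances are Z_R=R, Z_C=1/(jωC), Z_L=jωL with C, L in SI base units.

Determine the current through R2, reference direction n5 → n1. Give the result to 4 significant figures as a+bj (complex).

MNA unknowns: 5 node voltages V₁..V_5 plus 2 source currents (V1, V2)
C1: Y=0.000+0.1088j on G[3,4]
C2: Y=0.000+1.941j on G[3,5]
L1: Y=0.000-0.006185j on G[4,5]
C3: Y=0.000+0.003036j on G[2,4]
R1: Y=0.5525+0.000j on G[5,2]
R2: Y=0.01022+0.000j on G[5,1]
C4: Y=0.000+1.364j on G[0,5]
R3: Y=0.005618+0.000j on G[2,4]
R4: Y=0.7042+0.000j on G[0,4]
R5: Y=0.005556+0.000j on G[3,2]
R6: Y=0.0007576+0.000j on G[1,2]
R7: Y=0.007092+0.000j on G[2,4]
L2: Y=0.000-0.007258j on G[3,2]
I1: z[1]−=0.287, z[0]+=0.287
I2: z[5]−=0.232, z[4]+=0.232
R8: Y=0.003861+0.000j on G[1,3]
R9: Y=0.03472+0.000j on G[5,1]
V1: row V2−V0=2.16, i_V1 at 2,0
V2: row V5−V0=2.33, i_V2 at 5,0
solve → V1=-3.471+0.001967j, V2=2.160+0.000j, V3=2.228+0.02525j, V4=0.3976+0.2685j, V5=2.330+0.000j
aux → i_V1=0.06700-0.002287j, i_V2=-0.6340-3.365j

0.05931-2.011e-05j A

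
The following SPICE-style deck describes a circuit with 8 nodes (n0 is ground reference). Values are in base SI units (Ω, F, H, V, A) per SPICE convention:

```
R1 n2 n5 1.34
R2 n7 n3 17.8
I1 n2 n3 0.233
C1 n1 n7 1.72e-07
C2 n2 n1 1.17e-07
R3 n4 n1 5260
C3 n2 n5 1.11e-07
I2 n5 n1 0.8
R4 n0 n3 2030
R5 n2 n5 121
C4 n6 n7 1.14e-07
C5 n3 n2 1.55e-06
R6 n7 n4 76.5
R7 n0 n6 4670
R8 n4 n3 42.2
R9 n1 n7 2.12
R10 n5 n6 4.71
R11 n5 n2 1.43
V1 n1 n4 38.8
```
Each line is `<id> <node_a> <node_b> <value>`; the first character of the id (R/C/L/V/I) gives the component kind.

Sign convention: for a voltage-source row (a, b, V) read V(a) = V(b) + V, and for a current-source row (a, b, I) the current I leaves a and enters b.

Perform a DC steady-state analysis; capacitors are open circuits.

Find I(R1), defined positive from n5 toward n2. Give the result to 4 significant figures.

0.1196 A

Apply KCL at each of the 7 non-ground nodes and solve the resulting linear system.
Node n1: branches {C1, C2, R3, I2, R9, V1} → V_1 = 2121
Node n2: branches {R1, I1, C2, C3, R5, C5, R11} → V_2 = -4829
Node n3: branches {R2, I1, R4, C5, R8} → V_3 = 2097
Node n4: branches {R3, R6, R8, V1} → V_4 = 2082
Node n5: branches {R1, C3, I2, R5, R10, R11} → V_5 = -4829
Node n6: branches {C4, R7, R10} → V_6 = -4824
Node n7: branches {R2, C1, C4, R6, R9} → V_7 = 2118
Source currents: i(V1)=-0.8221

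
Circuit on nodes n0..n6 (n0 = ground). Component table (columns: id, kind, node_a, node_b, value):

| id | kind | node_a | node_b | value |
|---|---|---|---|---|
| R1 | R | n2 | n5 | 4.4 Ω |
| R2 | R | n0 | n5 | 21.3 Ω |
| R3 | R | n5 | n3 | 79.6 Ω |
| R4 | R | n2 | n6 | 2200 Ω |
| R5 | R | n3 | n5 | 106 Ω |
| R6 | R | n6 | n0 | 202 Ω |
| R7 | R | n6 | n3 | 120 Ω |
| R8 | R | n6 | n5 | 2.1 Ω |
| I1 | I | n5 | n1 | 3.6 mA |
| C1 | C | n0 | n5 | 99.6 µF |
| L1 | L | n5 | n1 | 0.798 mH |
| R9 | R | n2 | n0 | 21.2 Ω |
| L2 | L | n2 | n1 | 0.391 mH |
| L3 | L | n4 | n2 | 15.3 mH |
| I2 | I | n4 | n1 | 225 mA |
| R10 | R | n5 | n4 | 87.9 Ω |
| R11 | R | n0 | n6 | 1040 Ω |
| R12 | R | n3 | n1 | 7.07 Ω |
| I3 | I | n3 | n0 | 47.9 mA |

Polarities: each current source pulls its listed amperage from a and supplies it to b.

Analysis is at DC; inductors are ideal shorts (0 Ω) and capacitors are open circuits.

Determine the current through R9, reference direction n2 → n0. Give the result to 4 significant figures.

-0.02259 A

Apply KCL at each of the 6 non-ground nodes and solve the resulting linear system.
Node n1: branches {I1, L1, L2, I2, R12} → V_1 = -0.4789
Node n2: branches {R1, R4, R9, L2, L3} → V_2 = -0.4789
Node n3: branches {R3, R5, R7, R12, I3} → V_3 = -0.7577
Node n4: branches {L3, I2, R10} → V_4 = -0.4789
Node n5: branches {R1, R2, R3, R5, R8, I1, C1, L1, R10} → V_5 = -0.4789
Node n6: branches {R4, R6, R7, R8, R11} → V_6 = -0.4779
Source currents: i(L1)=0.01324, i(L2)=-0.2024, i(L3)=-0.2250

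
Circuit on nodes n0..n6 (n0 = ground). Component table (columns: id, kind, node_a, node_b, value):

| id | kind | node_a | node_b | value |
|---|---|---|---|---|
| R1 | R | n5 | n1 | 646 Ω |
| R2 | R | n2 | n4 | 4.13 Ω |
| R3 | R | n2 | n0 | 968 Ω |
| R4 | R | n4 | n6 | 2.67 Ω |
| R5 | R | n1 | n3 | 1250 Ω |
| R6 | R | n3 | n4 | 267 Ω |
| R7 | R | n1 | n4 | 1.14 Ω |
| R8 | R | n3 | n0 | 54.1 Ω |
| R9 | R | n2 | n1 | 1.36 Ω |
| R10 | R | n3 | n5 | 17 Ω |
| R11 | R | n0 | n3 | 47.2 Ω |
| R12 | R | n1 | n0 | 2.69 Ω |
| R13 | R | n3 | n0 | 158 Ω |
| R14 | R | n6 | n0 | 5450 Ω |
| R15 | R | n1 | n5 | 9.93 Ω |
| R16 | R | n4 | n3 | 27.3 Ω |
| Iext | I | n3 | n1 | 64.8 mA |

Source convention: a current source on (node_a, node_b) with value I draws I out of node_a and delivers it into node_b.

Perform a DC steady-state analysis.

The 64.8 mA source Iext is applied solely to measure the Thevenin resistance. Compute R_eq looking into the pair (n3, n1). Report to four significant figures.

Apply KCL at each of the 6 non-ground nodes and solve the resulting linear system.
Node n1: branches {R1, R5, R7, R9, R12, R15, Iext} → V_1 = 0.06032
Node n2: branches {R2, R3, R9} → V_2 = 0.05527
Node n3: branches {R5, R6, R8, R10, R11, R13, R16, Iext} → V_3 = -0.4889
Node n4: branches {R2, R4, R6, R7, R16} → V_4 = 0.04014
Node n5: branches {R1, R10, R15} → V_5 = -0.1403
Node n6: branches {R4, R14} → V_6 = 0.04012

R_eq = 8.476 Ω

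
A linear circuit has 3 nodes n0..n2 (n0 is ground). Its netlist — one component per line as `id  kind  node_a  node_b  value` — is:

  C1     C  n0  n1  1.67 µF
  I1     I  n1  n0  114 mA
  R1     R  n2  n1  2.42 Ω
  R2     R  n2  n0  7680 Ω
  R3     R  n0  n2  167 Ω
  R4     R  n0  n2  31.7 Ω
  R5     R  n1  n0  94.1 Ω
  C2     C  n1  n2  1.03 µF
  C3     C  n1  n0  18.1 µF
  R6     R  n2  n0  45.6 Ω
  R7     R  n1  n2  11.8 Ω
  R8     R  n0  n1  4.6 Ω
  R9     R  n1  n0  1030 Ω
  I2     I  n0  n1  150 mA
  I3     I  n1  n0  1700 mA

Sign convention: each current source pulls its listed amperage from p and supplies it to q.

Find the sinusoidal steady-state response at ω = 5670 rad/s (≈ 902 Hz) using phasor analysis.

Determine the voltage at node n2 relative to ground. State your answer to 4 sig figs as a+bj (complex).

-4.550+1.802j V

Apply KCL at each of the 2 non-ground nodes and solve the resulting linear system.
Node n1: branches {C1, I1, R1, R5, C2, C3, R7, R8, R9, I2, I3} → V_1 = -5.092+2.024j
Node n2: branches {R1, R2, R3, R4, C2, R6, R7} → V_2 = -4.550+1.802j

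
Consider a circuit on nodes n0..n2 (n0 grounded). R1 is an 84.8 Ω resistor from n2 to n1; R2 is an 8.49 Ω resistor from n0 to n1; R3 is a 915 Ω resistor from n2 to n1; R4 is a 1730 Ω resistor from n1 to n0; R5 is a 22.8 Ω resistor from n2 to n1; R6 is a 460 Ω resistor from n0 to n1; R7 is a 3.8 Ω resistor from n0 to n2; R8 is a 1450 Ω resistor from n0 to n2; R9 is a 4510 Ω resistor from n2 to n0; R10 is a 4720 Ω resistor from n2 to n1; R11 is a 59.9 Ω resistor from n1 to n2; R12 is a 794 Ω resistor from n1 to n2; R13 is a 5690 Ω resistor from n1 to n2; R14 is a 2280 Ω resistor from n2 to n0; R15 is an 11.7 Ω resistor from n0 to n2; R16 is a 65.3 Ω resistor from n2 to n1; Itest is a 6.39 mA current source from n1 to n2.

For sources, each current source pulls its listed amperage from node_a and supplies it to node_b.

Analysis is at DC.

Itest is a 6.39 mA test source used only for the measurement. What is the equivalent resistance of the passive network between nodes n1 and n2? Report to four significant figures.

Apply KCL at each of the 2 non-ground nodes and solve the resulting linear system.
Node n1: branches {R1, R2, R3, R4, R5, R6, R10, R11, R12, R13, R16, Itest} → V_1 = -0.02640
Node n2: branches {R1, R3, R5, R7, R8, R9, R10, R11, R12, R13, R14, R15, R16, Itest} → V_2 = 0.009092

R_eq = 5.554 Ω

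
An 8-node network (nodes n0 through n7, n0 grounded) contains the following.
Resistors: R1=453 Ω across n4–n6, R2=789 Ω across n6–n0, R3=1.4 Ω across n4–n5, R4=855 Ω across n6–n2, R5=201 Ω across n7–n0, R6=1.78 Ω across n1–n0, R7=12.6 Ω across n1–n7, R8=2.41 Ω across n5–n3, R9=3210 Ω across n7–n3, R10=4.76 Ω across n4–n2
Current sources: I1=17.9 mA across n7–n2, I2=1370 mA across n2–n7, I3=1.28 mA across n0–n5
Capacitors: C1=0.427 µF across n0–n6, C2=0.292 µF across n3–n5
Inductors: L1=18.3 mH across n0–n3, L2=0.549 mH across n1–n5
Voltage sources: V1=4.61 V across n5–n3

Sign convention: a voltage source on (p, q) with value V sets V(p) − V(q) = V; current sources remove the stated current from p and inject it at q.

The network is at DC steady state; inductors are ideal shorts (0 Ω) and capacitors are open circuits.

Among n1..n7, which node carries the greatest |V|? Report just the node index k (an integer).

7

Element admittances at DC:
  Y(R1) = 0.002208 S between n4,n6
  I1: injects 0.0179 A into n2 (from n7)
  I2: injects 1.37 A into n7 (from n2)
  Y(R2) = 0.001267 S between n6,n0
  I3: injects 0.00128 A into n5 (from n0)
  Y(R3) = 0.7143 S between n4,n5
  Y(R4) = 0.001170 S between n6,n2
  Y(R5) = 0.004975 S between n7,n0
  Y(C1) = 0.000 S between n0,n6
  L1: short n0↔n3 (DC inductor)
  L2: short n1↔n5 (DC inductor)
  Y(R6) = 0.5618 S between n1,n0
  Y(C2) = 0.000 S between n3,n5
  Y(R7) = 0.07937 S between n1,n7
  Y(R8) = 0.4149 S between n5,n3
  Y(R9) = 0.0003115 S between n7,n3
  Y(R10) = 0.2101 S between n4,n2
  V1: constraint V(n5)−V(n3) = 4.61
Assemble and solve the 10×10 MNA system:
  V(n1)=4.610  V(n2)=-3.697  V(n3)=0.000  V(n4)=2.716  V(n5)=4.610  V(n6)=0.3601  V(n7)=20.29
  i(L1)=2.690  i(L2)=-1.345  i(V1)=-4.609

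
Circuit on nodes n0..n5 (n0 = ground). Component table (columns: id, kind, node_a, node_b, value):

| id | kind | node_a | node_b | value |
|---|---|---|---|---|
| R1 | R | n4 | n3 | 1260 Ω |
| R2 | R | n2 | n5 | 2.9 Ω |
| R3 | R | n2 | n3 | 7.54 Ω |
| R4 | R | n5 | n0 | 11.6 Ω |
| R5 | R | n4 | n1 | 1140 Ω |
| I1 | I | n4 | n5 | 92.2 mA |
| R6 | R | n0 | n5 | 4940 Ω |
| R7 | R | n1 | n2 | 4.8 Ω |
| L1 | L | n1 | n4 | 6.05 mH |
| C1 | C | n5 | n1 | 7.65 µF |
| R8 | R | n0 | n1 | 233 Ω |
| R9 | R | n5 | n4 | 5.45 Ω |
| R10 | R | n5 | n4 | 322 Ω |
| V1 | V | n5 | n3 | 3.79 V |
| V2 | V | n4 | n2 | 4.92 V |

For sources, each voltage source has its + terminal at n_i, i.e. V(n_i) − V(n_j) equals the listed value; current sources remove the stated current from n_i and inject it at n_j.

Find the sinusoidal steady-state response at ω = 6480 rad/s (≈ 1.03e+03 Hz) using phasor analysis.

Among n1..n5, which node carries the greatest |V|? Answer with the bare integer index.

3

MNA unknowns: 5 node voltages V₁..V_5 plus 2 source currents (V1, V2)
R1: Y=0.0007937+0.000j on G[4,3]
R2: Y=0.3448+0.000j on G[2,5]
R3: Y=0.1326+0.000j on G[2,3]
R4: Y=0.08621+0.000j on G[5,0]
R5: Y=0.0008772+0.000j on G[4,1]
I1: z[4]−=0.0922, z[5]+=0.0922
R6: Y=0.0002024+0.000j on G[0,5]
R7: Y=0.2083+0.000j on G[1,2]
L1: Y=0.000-0.02551j on G[1,4]
C1: Y=0.000+0.04957j on G[5,1]
R8: Y=0.004292+0.000j on G[0,1]
R9: Y=0.1835+0.000j on G[5,4]
R10: Y=0.003106+0.000j on G[5,4]
V1: row V5−V3=3.79, i_V1 at 5,3
V2: row V4−V2=4.92, i_V2 at 4,2
solve → V1=-2.071+0.08219j, V2=-2.163+0.1574j, V3=-3.687-0.004082j, V4=2.757+0.1574j, V5=0.1028-0.004082j
aux → i_V1=-0.2072-0.02155j, i_V2=-0.5987+0.09280j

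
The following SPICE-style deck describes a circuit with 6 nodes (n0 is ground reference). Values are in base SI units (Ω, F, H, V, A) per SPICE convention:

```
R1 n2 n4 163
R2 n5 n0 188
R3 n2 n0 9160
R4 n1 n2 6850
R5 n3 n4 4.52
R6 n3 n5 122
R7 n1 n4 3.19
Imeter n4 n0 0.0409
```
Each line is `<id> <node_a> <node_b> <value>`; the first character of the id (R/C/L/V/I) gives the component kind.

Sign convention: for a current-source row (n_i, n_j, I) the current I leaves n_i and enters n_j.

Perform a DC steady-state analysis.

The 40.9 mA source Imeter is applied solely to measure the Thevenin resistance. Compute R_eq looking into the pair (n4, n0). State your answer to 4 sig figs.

MNA unknowns: 5 node voltages V₁..V_5
R1: Y=0.006135 on G[2,4]
R2: Y=0.005319 on G[5,0]
R3: Y=0.0001092 on G[2,0]
R4: Y=0.0001460 on G[1,2]
R5: Y=0.2212 on G[3,4]
R6: Y=0.008197 on G[3,5]
R7: Y=0.3135 on G[1,4]
Imeter: z[4]−=0.0409, z[0]+=0.0409
solve → V1=-12.44, V2=-12.23, V3=-12.27, V4=-12.44, V5=-7.438

R_eq = 304.3 Ω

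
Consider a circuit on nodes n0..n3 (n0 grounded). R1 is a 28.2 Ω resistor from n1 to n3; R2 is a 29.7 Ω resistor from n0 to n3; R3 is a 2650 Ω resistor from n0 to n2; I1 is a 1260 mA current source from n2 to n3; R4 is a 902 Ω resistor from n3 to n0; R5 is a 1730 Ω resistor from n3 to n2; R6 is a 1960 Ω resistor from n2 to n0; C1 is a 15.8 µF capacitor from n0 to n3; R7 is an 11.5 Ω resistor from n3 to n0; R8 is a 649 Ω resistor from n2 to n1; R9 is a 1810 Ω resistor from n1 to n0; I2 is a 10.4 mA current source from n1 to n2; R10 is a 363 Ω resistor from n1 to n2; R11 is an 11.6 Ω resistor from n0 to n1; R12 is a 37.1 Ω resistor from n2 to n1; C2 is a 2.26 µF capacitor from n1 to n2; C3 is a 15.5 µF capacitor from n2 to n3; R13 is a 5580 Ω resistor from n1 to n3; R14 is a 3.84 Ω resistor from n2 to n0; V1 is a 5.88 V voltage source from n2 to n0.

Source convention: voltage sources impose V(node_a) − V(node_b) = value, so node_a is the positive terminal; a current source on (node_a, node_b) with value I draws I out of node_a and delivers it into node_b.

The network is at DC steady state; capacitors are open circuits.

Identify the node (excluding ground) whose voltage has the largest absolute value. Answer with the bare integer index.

Element admittances at DC:
  Y(R1) = 0.03546 S between n1,n3
  Y(R2) = 0.03367 S between n0,n3
  Y(R3) = 0.0003774 S between n0,n2
  I1: injects 1.26 A into n3 (from n2)
  Y(R4) = 0.001109 S between n3,n0
  Y(R5) = 0.0005780 S between n3,n2
  Y(R6) = 0.0005102 S between n2,n0
  Y(C1) = 0.000 S between n0,n3
  Y(R7) = 0.08696 S between n3,n0
  Y(R8) = 0.001541 S between n2,n1
  Y(R9) = 0.0005525 S between n1,n0
  I2: injects 0.0104 A into n2 (from n1)
  Y(R10) = 0.002755 S between n1,n2
  Y(R11) = 0.08621 S between n0,n1
  Y(R12) = 0.02695 S between n2,n1
  Y(C2) = 0.000 S between n1,n2
  Y(C3) = 0.000 S between n2,n3
  Y(R13) = 0.0001792 S between n1,n3
  Y(R14) = 0.2604 S between n2,n0
  V1: constraint V(n2)−V(n0) = 5.88
Assemble and solve the 4×4 MNA system:
  V(n1)=3.148  V(n2)=5.880  V(n3)=8.709
  i(V1)=-2.870

3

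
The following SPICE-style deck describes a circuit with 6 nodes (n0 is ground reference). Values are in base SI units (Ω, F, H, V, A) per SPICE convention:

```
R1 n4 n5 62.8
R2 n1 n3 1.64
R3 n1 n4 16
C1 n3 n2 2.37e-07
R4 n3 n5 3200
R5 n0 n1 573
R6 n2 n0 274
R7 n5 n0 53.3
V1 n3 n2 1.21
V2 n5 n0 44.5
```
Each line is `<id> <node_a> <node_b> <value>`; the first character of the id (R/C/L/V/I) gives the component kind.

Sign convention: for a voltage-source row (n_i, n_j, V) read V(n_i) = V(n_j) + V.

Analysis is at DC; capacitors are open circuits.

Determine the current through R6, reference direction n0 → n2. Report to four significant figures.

Apply KCL at each of the 5 non-ground nodes and solve the resulting linear system.
Node n1: branches {R2, R3, R5} → V_1 = 31.73
Node n2: branches {C1, R6, V1} → V_2 = 30.34
Node n3: branches {R2, C1, R4, V1} → V_3 = 31.55
Node n4: branches {R1, R3} → V_4 = 34.32
Node n5: branches {R1, R4, R7, V2} → V_5 = 44.50
Source currents: i(V1)=0.1107, i(V2)=-1.001

-0.1107 A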